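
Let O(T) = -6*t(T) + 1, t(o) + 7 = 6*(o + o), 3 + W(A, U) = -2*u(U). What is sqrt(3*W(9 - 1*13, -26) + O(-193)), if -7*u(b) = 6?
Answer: sqrt(682822)/7 ≈ 118.05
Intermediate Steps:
u(b) = -6/7 (u(b) = -1/7*6 = -6/7)
W(A, U) = -9/7 (W(A, U) = -3 - 2*(-6/7) = -3 + 12/7 = -9/7)
t(o) = -7 + 12*o (t(o) = -7 + 6*(o + o) = -7 + 6*(2*o) = -7 + 12*o)
O(T) = 43 - 72*T (O(T) = -6*(-7 + 12*T) + 1 = (42 - 72*T) + 1 = 43 - 72*T)
sqrt(3*W(9 - 1*13, -26) + O(-193)) = sqrt(3*(-9/7) + (43 - 72*(-193))) = sqrt(-27/7 + (43 + 13896)) = sqrt(-27/7 + 13939) = sqrt(97546/7) = sqrt(682822)/7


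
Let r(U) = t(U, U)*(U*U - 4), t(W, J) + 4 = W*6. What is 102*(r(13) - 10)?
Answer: 1244400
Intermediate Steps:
t(W, J) = -4 + 6*W (t(W, J) = -4 + W*6 = -4 + 6*W)
r(U) = (-4 + U²)*(-4 + 6*U) (r(U) = (-4 + 6*U)*(U*U - 4) = (-4 + 6*U)*(U² - 4) = (-4 + 6*U)*(-4 + U²) = (-4 + U²)*(-4 + 6*U))
102*(r(13) - 10) = 102*(2*(-4 + 13²)*(-2 + 3*13) - 10) = 102*(2*(-4 + 169)*(-2 + 39) - 10) = 102*(2*165*37 - 10) = 102*(12210 - 10) = 102*12200 = 1244400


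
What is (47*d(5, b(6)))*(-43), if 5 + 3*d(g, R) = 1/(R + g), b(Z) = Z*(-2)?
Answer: 24252/7 ≈ 3464.6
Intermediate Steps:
b(Z) = -2*Z
d(g, R) = -5/3 + 1/(3*(R + g))
(47*d(5, b(6)))*(-43) = (47*((1 - (-10)*6 - 5*5)/(3*(-2*6 + 5))))*(-43) = (47*((1 - 5*(-12) - 25)/(3*(-12 + 5))))*(-43) = (47*((⅓)*(1 + 60 - 25)/(-7)))*(-43) = (47*((⅓)*(-⅐)*36))*(-43) = (47*(-12/7))*(-43) = -564/7*(-43) = 24252/7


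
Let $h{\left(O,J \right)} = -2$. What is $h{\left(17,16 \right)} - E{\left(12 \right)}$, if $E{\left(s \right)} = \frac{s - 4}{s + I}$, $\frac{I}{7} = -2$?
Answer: $2$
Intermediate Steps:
$I = -14$ ($I = 7 \left(-2\right) = -14$)
$E{\left(s \right)} = \frac{-4 + s}{-14 + s}$ ($E{\left(s \right)} = \frac{s - 4}{s - 14} = \frac{-4 + s}{-14 + s}$)
$h{\left(17,16 \right)} - E{\left(12 \right)} = -2 - \frac{-4 + 12}{-14 + 12} = -2 - \frac{1}{-2} \cdot 8 = -2 - \left(- \frac{1}{2}\right) 8 = -2 - -4 = -2 + 4 = 2$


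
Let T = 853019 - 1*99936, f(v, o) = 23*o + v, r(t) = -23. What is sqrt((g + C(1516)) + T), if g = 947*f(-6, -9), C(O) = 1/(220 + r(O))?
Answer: sqrt(21398196145)/197 ≈ 742.54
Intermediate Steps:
C(O) = 1/197 (C(O) = 1/(220 - 23) = 1/197)
f(v, o) = v + 23*o
g = -201711 (g = 947*(-6 + 23*(-9)) = 947*(-6 - 207) = 947*(-213) = -201711)
T = 753083 (T = 853019 - 99936 = 753083)
sqrt((g + C(1516)) + T) = sqrt((-201711 + 1/197) + 753083) = sqrt(-39737066/197 + 753083) = sqrt(108620285/197) = sqrt(21398196145)/197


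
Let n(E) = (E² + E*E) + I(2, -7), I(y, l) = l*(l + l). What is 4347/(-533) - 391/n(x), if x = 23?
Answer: -307855/36244 ≈ -8.4940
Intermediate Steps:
I(y, l) = 2*l² (I(y, l) = l*(2*l) = 2*l²)
n(E) = 98 + 2*E² (n(E) = (E² + E*E) + 2*(-7)² = (E² + E²) + 2*49 = 2*E² + 98 = 98 + 2*E²)
4347/(-533) - 391/n(x) = 4347/(-533) - 391/(98 + 2*23²) = 4347*(-1/533) - 391/(98 + 2*529) = -4347/533 - 391/(98 + 1058) = -4347/533 - 391/1156 = -4347/533 - 391*1/1156 = -4347/533 - 23/68 = -307855/36244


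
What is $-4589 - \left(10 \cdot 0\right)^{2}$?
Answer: $-4589$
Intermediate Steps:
$-4589 - \left(10 \cdot 0\right)^{2} = -4589 - 0^{2} = -4589 - 0 = -4589 + 0 = -4589$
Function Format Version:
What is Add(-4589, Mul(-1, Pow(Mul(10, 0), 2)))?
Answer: -4589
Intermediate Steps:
Add(-4589, Mul(-1, Pow(Mul(10, 0), 2))) = Add(-4589, Mul(-1, Pow(0, 2))) = Add(-4589, Mul(-1, 0)) = Add(-4589, 0) = -4589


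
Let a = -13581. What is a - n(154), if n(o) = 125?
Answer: -13706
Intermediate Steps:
a - n(154) = -13581 - 1*125 = -13581 - 125 = -13706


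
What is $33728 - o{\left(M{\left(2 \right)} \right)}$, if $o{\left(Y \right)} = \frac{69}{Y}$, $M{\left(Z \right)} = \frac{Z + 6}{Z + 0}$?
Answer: $\frac{134843}{4} \approx 33711.0$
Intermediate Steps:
$M{\left(Z \right)} = \frac{6 + Z}{Z}$
$33728 - o{\left(M{\left(2 \right)} \right)} = 33728 - \frac{69}{\frac{1}{2} \left(6 + 2\right)} = 33728 - \frac{69}{\frac{1}{2} \cdot 8} = 33728 - \frac{69}{4} = \frac{134843}{4}$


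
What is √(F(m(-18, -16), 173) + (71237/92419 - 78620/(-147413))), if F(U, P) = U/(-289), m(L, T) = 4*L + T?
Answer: √86287784911040044037755/231603954799 ≈ 1.2683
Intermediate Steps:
m(L, T) = T + 4*L
F(U, P) = -U/289 (F(U, P) = U*(-1/289) = -U/289)
√(F(m(-18, -16), 173) + (71237/92419 - 78620/(-147413))) = √(-(-16 + 4*(-18))/289 + (71237/92419 - 78620/(-147413))) = √(-(-16 - 72)/289 + (71237*(1/92419) - 78620*(-1/147413))) = √(-1/289*(-88) + (71237/92419 + 78620/147413)) = √(88/289 + 17767241661/13623762047) = √(6333623900165/3937267231583) = √86287784911040044037755/231603954799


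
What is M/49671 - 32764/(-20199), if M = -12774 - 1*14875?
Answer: 356312831/334434843 ≈ 1.0654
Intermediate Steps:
M = -27649 (M = -12774 - 14875 = -27649)
M/49671 - 32764/(-20199) = -27649/49671 - 32764/(-20199) = -27649*1/49671 - 32764*(-1/20199) = -27649/49671 + 32764/20199 = 356312831/334434843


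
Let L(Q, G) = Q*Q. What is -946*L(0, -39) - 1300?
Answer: -1300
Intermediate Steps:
L(Q, G) = Q**2
-946*L(0, -39) - 1300 = -946*0**2 - 1300 = -946*0 - 1300 = 0 - 1300 = -1300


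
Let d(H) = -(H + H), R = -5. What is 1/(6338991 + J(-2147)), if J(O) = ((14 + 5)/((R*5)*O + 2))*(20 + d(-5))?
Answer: 53677/340258020477 ≈ 1.5775e-7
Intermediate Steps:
d(H) = -2*H
J(O) = 570/(2 - 25*O) (J(O) = ((14 + 5)/((-5*5)*O + 2))*(20 - 2*(-5)) = (19/(-25*O + 2))*(20 + 10) = (19/(2 - 25*O))*30 = 570/(2 - 25*O))
1/(6338991 + J(-2147)) = 1/(6338991 + 570/(2 - 25*(-2147))) = 1/(6338991 + 570/(2 + 53675)) = 1/(6338991 + 570/53677) = 1/(340258020477/53677) = 53677/340258020477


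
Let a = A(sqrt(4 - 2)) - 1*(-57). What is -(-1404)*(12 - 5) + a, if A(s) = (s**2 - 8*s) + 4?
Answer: 9891 - 8*sqrt(2) ≈ 9879.7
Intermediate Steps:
A(s) = 4 + s**2 - 8*s
a = 63 - 8*sqrt(2) (a = (4 + (sqrt(4 - 2))**2 - 8*sqrt(4 - 2)) - 1*(-57) = (4 + (sqrt(2))**2 - 8*sqrt(2)) + 57 = (4 + 2 - 8*sqrt(2)) + 57 = (6 - 8*sqrt(2)) + 57 = 63 - 8*sqrt(2) ≈ 51.686)
-(-1404)*(12 - 5) + a = -(-1404)*(12 - 5) + (63 - 8*sqrt(2)) = -(-1404)*7 + (63 - 8*sqrt(2)) = -468*(-21) + (63 - 8*sqrt(2)) = 9828 + (63 - 8*sqrt(2)) = 9891 - 8*sqrt(2)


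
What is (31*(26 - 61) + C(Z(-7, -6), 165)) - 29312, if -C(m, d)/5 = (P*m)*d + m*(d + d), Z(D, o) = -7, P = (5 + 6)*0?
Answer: -18847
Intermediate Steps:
P = 0 (P = 11*0 = 0)
C(m, d) = -10*d*m (C(m, d) = -5*((0*m)*d + m*(d + d)) = -5*(0*d + m*(2*d)) = -5*(0 + 2*d*m) = -10*d*m)
(31*(26 - 61) + C(Z(-7, -6), 165)) - 29312 = (31*(26 - 61) - 10*165*(-7)) - 29312 = (31*(-35) + 11550) - 29312 = (-1085 + 11550) - 29312 = 10465 - 29312 = -18847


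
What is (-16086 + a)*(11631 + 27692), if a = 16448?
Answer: 14234926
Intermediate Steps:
(-16086 + a)*(11631 + 27692) = (-16086 + 16448)*(11631 + 27692) = 362*39323 = 14234926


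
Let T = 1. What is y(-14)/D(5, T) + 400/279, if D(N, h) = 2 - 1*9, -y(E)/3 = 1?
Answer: 3637/1953 ≈ 1.8623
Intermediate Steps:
y(E) = -3 (y(E) = -3*1 = -3)
D(N, h) = -7 (D(N, h) = 2 - 9 = -7)
y(-14)/D(5, T) + 400/279 = -3/(-7) + 400/279 = -3*(-⅐) + 400*(1/279) = 3/7 + 400/279 = 3637/1953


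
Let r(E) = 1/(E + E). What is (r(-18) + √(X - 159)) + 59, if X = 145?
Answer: 2123/36 + I*√14 ≈ 58.972 + 3.7417*I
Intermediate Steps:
r(E) = 1/(2*E)
(r(-18) + √(X - 159)) + 59 = ((½)/(-18) + √(145 - 159)) + 59 = ((½)*(-1/18) + √(-14)) + 59 = (-1/36 + I*√14) + 59 = 2123/36 + I*√14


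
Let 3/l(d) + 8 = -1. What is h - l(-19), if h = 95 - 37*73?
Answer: -7817/3 ≈ -2605.7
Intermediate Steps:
l(d) = -⅓ (l(d) = 3/(-8 - 1) = 3/(-9) = 3*(-⅑) = -⅓)
h = -2606 (h = 95 - 2701 = -2606)
h - l(-19) = -2606 - 1*(-⅓) = -2606 + ⅓ = -7817/3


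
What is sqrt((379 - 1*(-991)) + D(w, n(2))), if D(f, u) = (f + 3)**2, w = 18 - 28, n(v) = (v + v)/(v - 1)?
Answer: sqrt(1419) ≈ 37.670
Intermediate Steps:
n(v) = 2*v/(-1 + v) (n(v) = (2*v)/(-1 + v) = 2*v/(-1 + v))
w = -10
D(f, u) = (3 + f)**2
sqrt((379 - 1*(-991)) + D(w, n(2))) = sqrt((379 - 1*(-991)) + (3 - 10)**2) = sqrt((379 + 991) + (-7)**2) = sqrt(1370 + 49) = sqrt(1419)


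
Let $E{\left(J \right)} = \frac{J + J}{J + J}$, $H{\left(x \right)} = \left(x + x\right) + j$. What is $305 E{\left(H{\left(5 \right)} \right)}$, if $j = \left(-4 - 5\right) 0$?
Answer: $305$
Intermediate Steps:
$j = 0$ ($j = \left(-9\right) 0 = 0$)
$H{\left(x \right)} = 2 x$ ($H{\left(x \right)} = \left(x + x\right) + 0 = 2 x + 0 = 2 x$)
$E{\left(J \right)} = 1$ ($E{\left(J \right)} = \frac{2 J}{2 J} = 2 J \frac{1}{2 J} = 1$)
$305 E{\left(H{\left(5 \right)} \right)} = 305 \cdot 1 = 305$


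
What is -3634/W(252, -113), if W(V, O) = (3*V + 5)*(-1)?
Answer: 3634/761 ≈ 4.7753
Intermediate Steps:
W(V, O) = -5 - 3*V (W(V, O) = (5 + 3*V)*(-1) = -5 - 3*V)
-3634/W(252, -113) = -3634/(-5 - 3*252) = -3634/(-5 - 756) = -3634/(-761) = -3634*(-1/761) = 3634/761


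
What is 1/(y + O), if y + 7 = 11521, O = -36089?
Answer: -1/24575 ≈ -4.0692e-5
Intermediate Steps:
y = 11514 (y = -7 + 11521 = 11514)
1/(y + O) = 1/(11514 - 36089) = 1/(-24575) = -1/24575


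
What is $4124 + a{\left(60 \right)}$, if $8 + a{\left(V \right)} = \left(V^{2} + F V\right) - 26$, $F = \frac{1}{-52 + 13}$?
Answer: $\frac{99950}{13} \approx 7688.5$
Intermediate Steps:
$F = - \frac{1}{39}$ ($F = \frac{1}{-39} = - \frac{1}{39} \approx -0.025641$)
$a{\left(V \right)} = -34 + V^{2} - \frac{V}{39}$ ($a{\left(V \right)} = -8 - \left(26 - V^{2} + \frac{V}{39}\right) = -34 + V^{2} - \frac{V}{39}$)
$4124 + a{\left(60 \right)} = 4124 - \left(\frac{462}{13} - 3600\right) = 4124 - - \frac{46338}{13} = 4124 + \frac{46338}{13} = \frac{99950}{13}$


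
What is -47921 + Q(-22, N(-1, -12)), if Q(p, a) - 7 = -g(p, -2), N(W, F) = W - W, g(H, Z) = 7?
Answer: -47921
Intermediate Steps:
N(W, F) = 0
Q(p, a) = 0 (Q(p, a) = 7 - 1*7 = 7 - 7 = 0)
-47921 + Q(-22, N(-1, -12)) = -47921 + 0 = -47921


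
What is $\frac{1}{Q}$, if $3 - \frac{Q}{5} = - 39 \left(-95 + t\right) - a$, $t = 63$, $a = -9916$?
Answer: $- \frac{1}{55805} \approx -1.792 \cdot 10^{-5}$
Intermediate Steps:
$Q = -55805$ ($Q = 15 - 5 \left(- 39 \left(-95 + 63\right) - -9916\right) = 15 - 5 \left(\left(-39\right) \left(-32\right) + 9916\right) = 15 - 5 \left(1248 + 9916\right) = 15 - 55820 = -55805$)
$\frac{1}{Q} = \frac{1}{-55805} = - \frac{1}{55805}$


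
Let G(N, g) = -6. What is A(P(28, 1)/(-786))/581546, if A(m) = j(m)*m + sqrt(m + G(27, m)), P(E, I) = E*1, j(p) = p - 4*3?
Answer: 4730/6415657011 + I*sqrt(233049)/114273789 ≈ 7.3726e-7 + 4.2245e-6*I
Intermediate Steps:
j(p) = -12 + p (j(p) = p - 12 = -12 + p)
P(E, I) = E
A(m) = sqrt(-6 + m) + m*(-12 + m) (A(m) = (-12 + m)*m + sqrt(m - 6) = m*(-12 + m) + sqrt(-6 + m) = sqrt(-6 + m) + m*(-12 + m))
A(P(28, 1)/(-786))/581546 = (sqrt(-6 + 28/(-786)) + (28/(-786))*(-12 + 28/(-786)))/581546 = (sqrt(-6 + 28*(-1/786)) + (28*(-1/786))*(-12 + 28*(-1/786)))*(1/581546) = (sqrt(-6 - 14/393) - 14*(-12 - 14/393)/393)*(1/581546) = (sqrt(-2372/393) - 14/393*(-4730/393))*(1/581546) = (2*I*sqrt(233049)/393 + 66220/154449)*(1/581546) = (66220/154449 + 2*I*sqrt(233049)/393)*(1/581546) = 4730/6415657011 + I*sqrt(233049)/114273789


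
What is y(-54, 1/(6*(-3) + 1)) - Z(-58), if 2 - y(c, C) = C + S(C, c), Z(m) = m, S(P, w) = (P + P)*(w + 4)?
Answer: 921/17 ≈ 54.176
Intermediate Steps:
S(P, w) = 2*P*(4 + w) (S(P, w) = (2*P)*(4 + w) = 2*P*(4 + w))
y(c, C) = 2 - C - 2*C*(4 + c) (y(c, C) = 2 - (C + 2*C*(4 + c)) = 2 + (-C - 2*C*(4 + c)) = 2 - C - 2*C*(4 + c))
y(-54, 1/(6*(-3) + 1)) - Z(-58) = (2 - 1/(6*(-3) + 1) - 2*(4 - 54)/(6*(-3) + 1)) - 1*(-58) = (2 - 1/(-18 + 1) - 2*(-50)/(-18 + 1)) + 58 = (2 - 1/(-17) - 2*(-50)/(-17)) + 58 = (2 - 1*(-1/17) - 2*(-1/17)*(-50)) + 58 = (2 + 1/17 - 100/17) + 58 = -65/17 + 58 = 921/17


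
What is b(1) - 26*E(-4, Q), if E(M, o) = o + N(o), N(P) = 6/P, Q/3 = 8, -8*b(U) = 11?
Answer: -5055/8 ≈ -631.88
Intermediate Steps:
b(U) = -11/8 (b(U) = -⅛*11 = -11/8)
Q = 24 (Q = 3*8 = 24)
E(M, o) = o + 6/o
b(1) - 26*E(-4, Q) = -11/8 - 26*(24 + 6/24) = -11/8 - 26*(24 + 6*(1/24)) = -11/8 - 26*(24 + ¼) = -11/8 - 26*97/4 = -11/8 - 1261/2 = -5055/8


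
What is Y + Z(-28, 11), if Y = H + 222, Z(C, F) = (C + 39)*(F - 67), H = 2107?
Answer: 1713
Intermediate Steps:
Z(C, F) = (-67 + F)*(39 + C) (Z(C, F) = (39 + C)*(-67 + F) = (-67 + F)*(39 + C))
Y = 2329 (Y = 2107 + 222 = 2329)
Y + Z(-28, 11) = 2329 + (-2613 - 67*(-28) + 39*11 - 28*11) = 2329 + (-2613 + 1876 + 429 - 308) = 2329 - 616 = 1713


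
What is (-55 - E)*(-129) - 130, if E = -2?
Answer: 6707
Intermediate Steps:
(-55 - E)*(-129) - 130 = (-55 - 1*(-2))*(-129) - 130 = (-55 + 2)*(-129) - 130 = -53*(-129) - 130 = 6837 - 130 = 6707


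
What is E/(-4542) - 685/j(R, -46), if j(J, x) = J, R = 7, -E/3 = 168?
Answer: -517957/5299 ≈ -97.746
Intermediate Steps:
E = -504 (E = -3*168 = -504)
E/(-4542) - 685/j(R, -46) = -504/(-4542) - 685/7 = -504*(-1/4542) - 685*⅐ = 84/757 - 685/7 = -517957/5299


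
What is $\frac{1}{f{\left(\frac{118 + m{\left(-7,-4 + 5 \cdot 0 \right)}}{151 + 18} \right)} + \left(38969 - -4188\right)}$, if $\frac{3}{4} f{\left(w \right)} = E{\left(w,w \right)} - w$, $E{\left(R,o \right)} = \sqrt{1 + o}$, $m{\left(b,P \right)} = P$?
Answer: $\frac{11093232501}{478740656935217} - \frac{26364 \sqrt{283}}{478740656935217} \approx 2.3171 \cdot 10^{-5}$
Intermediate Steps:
$f{\left(w \right)} = - \frac{4 w}{3} + \frac{4 \sqrt{1 + w}}{3}$ ($f{\left(w \right)} = \frac{4 \left(\sqrt{1 + w} - w\right)}{3} = - \frac{4 w}{3} + \frac{4 \sqrt{1 + w}}{3}$)
$\frac{1}{f{\left(\frac{118 + m{\left(-7,-4 + 5 \cdot 0 \right)}}{151 + 18} \right)} + \left(38969 - -4188\right)} = \frac{1}{\left(- \frac{4 \frac{118 + \left(-4 + 5 \cdot 0\right)}{151 + 18}}{3} + \frac{4 \sqrt{1 + \frac{118 + \left(-4 + 5 \cdot 0\right)}{151 + 18}}}{3}\right) + \left(38969 - -4188\right)} = \frac{1}{\left(- \frac{4 \frac{118 + \left(-4 + 0\right)}{169}}{3} + \frac{4 \sqrt{1 + \frac{118 + \left(-4 + 0\right)}{169}}}{3}\right) + \left(38969 + 4188\right)} = \frac{1}{\left(- \frac{4 \left(118 - 4\right) \frac{1}{169}}{3} + \frac{4 \sqrt{1 + \left(118 - 4\right) \frac{1}{169}}}{3}\right) + 43157} = \frac{1}{\left(- \frac{4 \cdot 114 \cdot \frac{1}{169}}{3} + \frac{4 \sqrt{1 + 114 \cdot \frac{1}{169}}}{3}\right) + 43157} = \frac{1}{\left(\left(- \frac{4}{3}\right) \frac{114}{169} + \frac{4 \sqrt{1 + \frac{114}{169}}}{3}\right) + 43157} = \frac{1}{\left(- \frac{152}{169} + \frac{4 \sqrt{\frac{283}{169}}}{3}\right) + 43157} = \frac{1}{\left(- \frac{152}{169} + \frac{4 \frac{\sqrt{283}}{13}}{3}\right) + 43157} = \frac{1}{\left(- \frac{152}{169} + \frac{4 \sqrt{283}}{39}\right) + 43157} = \frac{1}{\frac{7293381}{169} + \frac{4 \sqrt{283}}{39}}$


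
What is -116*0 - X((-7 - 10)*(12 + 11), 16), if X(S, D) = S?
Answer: 391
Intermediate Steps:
-116*0 - X((-7 - 10)*(12 + 11), 16) = -116*0 - (-7 - 10)*(12 + 11) = 0 - (-17)*23 = 0 - 1*(-391) = 0 + 391 = 391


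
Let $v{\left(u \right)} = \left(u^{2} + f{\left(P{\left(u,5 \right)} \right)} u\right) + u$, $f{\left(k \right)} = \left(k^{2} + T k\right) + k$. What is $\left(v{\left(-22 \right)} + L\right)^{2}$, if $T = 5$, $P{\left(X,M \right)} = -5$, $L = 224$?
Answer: $633616$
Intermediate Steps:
$f{\left(k \right)} = k^{2} + 6 k$ ($f{\left(k \right)} = \left(k^{2} + 5 k\right) + k = k^{2} + 6 k$)
$v{\left(u \right)} = u^{2} - 4 u$ ($v{\left(u \right)} = \left(u^{2} + - 5 \left(6 - 5\right) u\right) + u = \left(u^{2} + \left(-5\right) 1 u\right) + u = \left(u^{2} - 5 u\right) + u = u^{2} - 4 u$)
$\left(v{\left(-22 \right)} + L\right)^{2} = \left(- 22 \left(-4 - 22\right) + 224\right)^{2} = \left(\left(-22\right) \left(-26\right) + 224\right)^{2} = \left(572 + 224\right)^{2} = 796^{2} = 633616$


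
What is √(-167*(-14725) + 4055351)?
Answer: √6514426 ≈ 2552.3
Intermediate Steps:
√(-167*(-14725) + 4055351) = √(2459075 + 4055351) = √6514426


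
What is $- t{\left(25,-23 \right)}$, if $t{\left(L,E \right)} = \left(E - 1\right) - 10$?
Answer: $34$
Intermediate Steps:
$t{\left(L,E \right)} = -11 + E$ ($t{\left(L,E \right)} = \left(E - 1\right) - 10 = \left(-1 + E\right) - 10 = -11 + E$)
$- t{\left(25,-23 \right)} = - (-11 - 23) = \left(-1\right) \left(-34\right) = 34$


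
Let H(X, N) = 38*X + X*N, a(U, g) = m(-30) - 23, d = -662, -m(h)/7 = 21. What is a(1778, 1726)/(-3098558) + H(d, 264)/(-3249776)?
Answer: 77503571439/1258702427876 ≈ 0.061574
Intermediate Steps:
m(h) = -147 (m(h) = -7*21 = -147)
a(U, g) = -170 (a(U, g) = -147 - 23 = -170)
H(X, N) = 38*X + N*X
a(1778, 1726)/(-3098558) + H(d, 264)/(-3249776) = -170/(-3098558) - 662*(38 + 264)/(-3249776) = -170*(-1/3098558) - 662*302*(-1/3249776) = 85/1549279 - 199924*(-1/3249776) = 85/1549279 + 49981/812444 = 77503571439/1258702427876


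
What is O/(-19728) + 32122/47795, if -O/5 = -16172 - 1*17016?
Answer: -1824349871/235724940 ≈ -7.7393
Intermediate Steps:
O = 165940 (O = -5*(-16172 - 1*17016) = -5*(-16172 - 17016) = -5*(-33188) = 165940)
O/(-19728) + 32122/47795 = 165940/(-19728) + 32122/47795 = 165940*(-1/19728) + 32122*(1/47795) = -41485/4932 + 32122/47795 = -1824349871/235724940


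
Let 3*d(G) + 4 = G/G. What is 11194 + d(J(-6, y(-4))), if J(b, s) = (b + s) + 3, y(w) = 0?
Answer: 11193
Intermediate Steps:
J(b, s) = 3 + b + s
d(G) = -1 (d(G) = -4/3 + (G/G)/3 = -4/3 + (1/3)*1 = -4/3 + 1/3 = -1)
11194 + d(J(-6, y(-4))) = 11194 - 1 = 11193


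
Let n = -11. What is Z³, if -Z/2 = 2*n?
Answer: 85184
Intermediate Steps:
Z = 44 (Z = -4*(-11) = -2*(-22) = 44)
Z³ = 44³ = 85184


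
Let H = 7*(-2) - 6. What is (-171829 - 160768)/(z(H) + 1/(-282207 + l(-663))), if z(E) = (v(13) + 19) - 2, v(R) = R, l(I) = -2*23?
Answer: -93876501041/8467589 ≈ -11087.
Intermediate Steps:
l(I) = -46
H = -20 (H = -14 - 6 = -20)
z(E) = 30 (z(E) = (13 + 19) - 2 = 32 - 2 = 30)
(-171829 - 160768)/(z(H) + 1/(-282207 + l(-663))) = (-171829 - 160768)/(30 + 1/(-282207 - 46)) = -332597/(30 + 1/(-282253)) = -332597/(30 - 1/282253) = -332597/8467589/282253 = -332597*282253/8467589 = -93876501041/8467589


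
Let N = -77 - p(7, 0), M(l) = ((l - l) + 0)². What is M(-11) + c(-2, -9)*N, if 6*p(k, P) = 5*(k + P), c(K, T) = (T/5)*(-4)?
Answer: -2982/5 ≈ -596.40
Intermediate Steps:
c(K, T) = -4*T/5 (c(K, T) = (T*(⅕))*(-4) = (T/5)*(-4) = -4*T/5)
p(k, P) = 5*P/6 + 5*k/6 (p(k, P) = (5*(k + P))/6 = (5*(P + k))/6 = (5*P + 5*k)/6 = 5*P/6 + 5*k/6)
M(l) = 0 (M(l) = (0 + 0)² = 0² = 0)
N = -497/6 (N = -77 - ((⅚)*0 + (⅚)*7) = -77 - (0 + 35/6) = -77 - 1*35/6 = -77 - 35/6 = -497/6 ≈ -82.833)
M(-11) + c(-2, -9)*N = 0 - ⅘*(-9)*(-497/6) = 0 + (36/5)*(-497/6) = 0 - 2982/5 = -2982/5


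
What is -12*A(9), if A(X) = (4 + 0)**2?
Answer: -192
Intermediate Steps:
A(X) = 16 (A(X) = 4**2 = 16)
-12*A(9) = -12*16 = -192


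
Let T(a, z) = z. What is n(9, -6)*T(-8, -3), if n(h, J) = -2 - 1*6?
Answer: 24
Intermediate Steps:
n(h, J) = -8 (n(h, J) = -2 - 6 = -8)
n(9, -6)*T(-8, -3) = -8*(-3) = 24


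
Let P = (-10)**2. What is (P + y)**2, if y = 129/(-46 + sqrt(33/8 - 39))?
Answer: 8*(670650*sqrt(62) + 19641091*I)/(552*sqrt(62) + 16649*I) ≈ 9455.7 - 68.883*I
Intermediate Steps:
y = 129/(-46 + 3*I*sqrt(62)/4) (y = 129/(-46 + sqrt(33*(1/8) - 39)) = 129/(-46 + sqrt(33/8 - 39)) = 129/(-46 + sqrt(-279/8)) = 129/(-46 + 3*I*sqrt(62)/4) ≈ -2.7589 - 0.35419*I)
P = 100
(P + y)**2 = (100 - 258*sqrt(2)/(92*sqrt(2) - 3*I*sqrt(31)))**2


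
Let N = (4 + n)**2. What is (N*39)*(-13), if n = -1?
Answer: -4563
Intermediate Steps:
N = 9 (N = (4 - 1)**2 = 3**2 = 9)
(N*39)*(-13) = (9*39)*(-13) = 351*(-13) = -4563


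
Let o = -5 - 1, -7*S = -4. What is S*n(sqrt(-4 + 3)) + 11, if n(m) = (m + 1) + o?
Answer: 57/7 + 4*I/7 ≈ 8.1429 + 0.57143*I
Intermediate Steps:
S = 4/7 (S = -1/7*(-4) = 4/7 ≈ 0.57143)
o = -6
n(m) = -5 + m (n(m) = (m + 1) - 6 = (1 + m) - 6 = -5 + m)
S*n(sqrt(-4 + 3)) + 11 = 4*(-5 + sqrt(-4 + 3))/7 + 11 = 4*(-5 + sqrt(-1))/7 + 11 = 4*(-5 + I)/7 + 11 = (-20/7 + 4*I/7) + 11 = 57/7 + 4*I/7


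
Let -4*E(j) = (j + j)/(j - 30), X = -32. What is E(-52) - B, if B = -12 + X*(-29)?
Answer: -37569/41 ≈ -916.32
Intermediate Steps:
E(j) = -j/(2*(-30 + j)) (E(j) = -(j + j)/(4*(j - 30)) = -2*j/(4*(-30 + j)) = -j/(2*(-30 + j)))
B = 916 (B = -12 - 32*(-29) = -12 + 928 = 916)
E(-52) - B = -1*(-52)/(-60 + 2*(-52)) - 1*916 = -1*(-52)/(-60 - 104) - 916 = -1*(-52)/(-164) - 916 = -1*(-52)*(-1/164) - 916 = -13/41 - 916 = -37569/41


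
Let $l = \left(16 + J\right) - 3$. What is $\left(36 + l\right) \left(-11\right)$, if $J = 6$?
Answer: $-605$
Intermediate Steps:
$l = 19$ ($l = \left(16 + 6\right) - 3 = 22 - 3 = 19$)
$\left(36 + l\right) \left(-11\right) = \left(36 + 19\right) \left(-11\right) = 55 \left(-11\right) = -605$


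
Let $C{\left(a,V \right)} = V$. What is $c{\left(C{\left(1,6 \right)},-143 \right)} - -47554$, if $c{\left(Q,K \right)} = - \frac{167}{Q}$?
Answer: $\frac{285157}{6} \approx 47526.0$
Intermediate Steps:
$c{\left(C{\left(1,6 \right)},-143 \right)} - -47554 = - \frac{167}{6} - -47554 = \left(-167\right) \frac{1}{6} + 47554 = - \frac{167}{6} + 47554 = \frac{285157}{6}$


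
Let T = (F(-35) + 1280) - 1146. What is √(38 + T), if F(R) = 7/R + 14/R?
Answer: √4285/5 ≈ 13.092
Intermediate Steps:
F(R) = 21/R
T = 667/5 (T = (21/(-35) + 1280) - 1146 = (21*(-1/35) + 1280) - 1146 = (-⅗ + 1280) - 1146 = 6397/5 - 1146 = 667/5 ≈ 133.40)
√(38 + T) = √(38 + 667/5) = √(857/5) = √4285/5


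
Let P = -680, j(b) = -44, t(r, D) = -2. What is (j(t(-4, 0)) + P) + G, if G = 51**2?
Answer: 1877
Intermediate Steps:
G = 2601
(j(t(-4, 0)) + P) + G = (-44 - 680) + 2601 = -724 + 2601 = 1877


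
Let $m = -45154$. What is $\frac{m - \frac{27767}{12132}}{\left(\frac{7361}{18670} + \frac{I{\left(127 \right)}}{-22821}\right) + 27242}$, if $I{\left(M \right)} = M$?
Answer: $- \frac{38902577945497775}{23469580417961082} \approx -1.6576$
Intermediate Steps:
$\frac{m - \frac{27767}{12132}}{\left(\frac{7361}{18670} + \frac{I{\left(127 \right)}}{-22821}\right) + 27242} = \frac{-45154 - \frac{27767}{12132}}{\left(\frac{7361}{18670} + \frac{127}{-22821}\right) + 27242} = \frac{-45154 - \frac{27767}{12132}}{\left(7361 \cdot \frac{1}{18670} + 127 \left(- \frac{1}{22821}\right)\right) + 27242} = \frac{-45154 - \frac{27767}{12132}}{\left(\frac{7361}{18670} - \frac{127}{22821}\right) + 27242} = - \frac{547836095}{12132 \left(\frac{165614291}{426068070} + 27242\right)} = - \frac{547836095}{12132 \cdot \frac{11607111977231}{426068070}} = \left(- \frac{547836095}{12132}\right) \frac{426068070}{11607111977231} = - \frac{38902577945497775}{23469580417961082}$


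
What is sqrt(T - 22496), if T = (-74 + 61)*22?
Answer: I*sqrt(22782) ≈ 150.94*I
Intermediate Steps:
T = -286 (T = -13*22 = -286)
sqrt(T - 22496) = sqrt(-286 - 22496) = sqrt(-22782) = I*sqrt(22782)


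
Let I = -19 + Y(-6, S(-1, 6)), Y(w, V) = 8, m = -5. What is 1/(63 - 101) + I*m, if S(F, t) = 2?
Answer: 2089/38 ≈ 54.974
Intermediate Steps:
I = -11 (I = -19 + 8 = -11)
1/(63 - 101) + I*m = 1/(63 - 101) - 11*(-5) = 1/(-38) + 55 = -1/38 + 55 = 2089/38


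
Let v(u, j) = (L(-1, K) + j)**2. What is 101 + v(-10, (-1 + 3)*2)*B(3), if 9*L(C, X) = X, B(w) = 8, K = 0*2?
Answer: 229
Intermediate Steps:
K = 0
L(C, X) = X/9
v(u, j) = j**2 (v(u, j) = ((1/9)*0 + j)**2 = (0 + j)**2 = j**2)
101 + v(-10, (-1 + 3)*2)*B(3) = 101 + ((-1 + 3)*2)**2*8 = 101 + (2*2)**2*8 = 101 + 4**2*8 = 101 + 16*8 = 101 + 128 = 229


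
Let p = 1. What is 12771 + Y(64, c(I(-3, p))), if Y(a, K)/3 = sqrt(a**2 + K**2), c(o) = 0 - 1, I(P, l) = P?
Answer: 12771 + 3*sqrt(4097) ≈ 12963.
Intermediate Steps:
c(o) = -1
Y(a, K) = 3*sqrt(K**2 + a**2) (Y(a, K) = 3*sqrt(a**2 + K**2) = 3*sqrt(K**2 + a**2))
12771 + Y(64, c(I(-3, p))) = 12771 + 3*sqrt((-1)**2 + 64**2) = 12771 + 3*sqrt(1 + 4096) = 12771 + 3*sqrt(4097)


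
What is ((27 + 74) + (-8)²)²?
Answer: 27225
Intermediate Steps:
((27 + 74) + (-8)²)² = (101 + 64)² = 165² = 27225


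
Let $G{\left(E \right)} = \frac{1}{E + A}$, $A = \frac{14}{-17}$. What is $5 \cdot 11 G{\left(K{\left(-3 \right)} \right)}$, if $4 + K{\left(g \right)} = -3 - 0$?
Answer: $- \frac{935}{133} \approx -7.0301$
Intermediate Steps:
$K{\left(g \right)} = -7$ ($K{\left(g \right)} = -4 - 3 = -7$)
$A = - \frac{14}{17}$ ($A = 14 \left(- \frac{1}{17}\right) = - \frac{14}{17} \approx -0.82353$)
$G{\left(E \right)} = \frac{1}{- \frac{14}{17} + E}$ ($G{\left(E \right)} = \frac{1}{E - \frac{14}{17}} = \frac{1}{- \frac{14}{17} + E}$)
$5 \cdot 11 G{\left(K{\left(-3 \right)} \right)} = 5 \cdot 11 \frac{17}{-14 + 17 \left(-7\right)} = 55 \frac{17}{-14 - 119} = 55 \frac{17}{-133} = 55 \cdot 17 \left(- \frac{1}{133}\right) = 55 \left(- \frac{17}{133}\right) = - \frac{935}{133}$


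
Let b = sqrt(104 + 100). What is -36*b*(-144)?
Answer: 10368*sqrt(51) ≈ 74042.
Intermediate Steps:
b = 2*sqrt(51) (b = sqrt(204) = 2*sqrt(51) ≈ 14.283)
-36*b*(-144) = -72*sqrt(51)*(-144) = 10368*sqrt(51)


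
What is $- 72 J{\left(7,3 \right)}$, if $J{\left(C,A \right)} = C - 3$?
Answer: $-288$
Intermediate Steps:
$J{\left(C,A \right)} = -3 + C$
$- 72 J{\left(7,3 \right)} = - 72 \left(-3 + 7\right) = - 72 \cdot 4 = \left(-1\right) 288 = -288$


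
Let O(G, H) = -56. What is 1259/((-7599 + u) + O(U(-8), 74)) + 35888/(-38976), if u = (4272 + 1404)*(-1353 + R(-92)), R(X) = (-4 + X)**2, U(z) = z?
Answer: -100085723195/108700977588 ≈ -0.92074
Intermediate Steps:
u = 44630388 (u = (4272 + 1404)*(-1353 + (-4 - 92)**2) = 5676*(-1353 + (-96)**2) = 5676*(-1353 + 9216) = 5676*7863 = 44630388)
1259/((-7599 + u) + O(U(-8), 74)) + 35888/(-38976) = 1259/((-7599 + 44630388) - 56) + 35888/(-38976) = 1259/(44622789 - 56) + 35888*(-1/38976) = 1259/44622733 - 2243/2436 = -100085723195/108700977588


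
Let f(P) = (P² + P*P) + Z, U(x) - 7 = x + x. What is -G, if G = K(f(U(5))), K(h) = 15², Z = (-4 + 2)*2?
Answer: -225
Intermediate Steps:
Z = -4 (Z = -2*2 = -4)
U(x) = 7 + 2*x (U(x) = 7 + (x + x) = 7 + 2*x)
f(P) = -4 + 2*P² (f(P) = (P² + P*P) - 4 = (P² + P²) - 4 = 2*P² - 4 = -4 + 2*P²)
K(h) = 225
G = 225
-G = -1*225 = -225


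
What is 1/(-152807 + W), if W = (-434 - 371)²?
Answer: 1/495218 ≈ 2.0193e-6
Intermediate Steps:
W = 648025 (W = (-805)² = 648025)
1/(-152807 + W) = 1/(-152807 + 648025) = 1/495218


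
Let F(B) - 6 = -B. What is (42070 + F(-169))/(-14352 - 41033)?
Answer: -8449/11077 ≈ -0.76275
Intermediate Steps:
F(B) = 6 - B
(42070 + F(-169))/(-14352 - 41033) = (42070 + (6 - 1*(-169)))/(-14352 - 41033) = (42070 + (6 + 169))/(-55385) = (42070 + 175)*(-1/55385) = 42245*(-1/55385) = -8449/11077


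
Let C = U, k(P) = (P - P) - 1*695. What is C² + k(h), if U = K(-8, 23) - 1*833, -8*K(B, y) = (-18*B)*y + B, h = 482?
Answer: 1551821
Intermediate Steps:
K(B, y) = -B/8 + 9*B*y/4 (K(B, y) = -((-18*B)*y + B)/8 = -(-18*B*y + B)/8 = -(B - 18*B*y)/8 = -B/8 + 9*B*y/4)
k(P) = -695 (k(P) = 0 - 695 = -695)
U = -1246 (U = (⅛)*(-8)*(-1 + 18*23) - 1*833 = (⅛)*(-8)*(-1 + 414) - 833 = (⅛)*(-8)*413 - 833 = -413 - 833 = -1246)
C = -1246
C² + k(h) = (-1246)² - 695 = 1552516 - 695 = 1551821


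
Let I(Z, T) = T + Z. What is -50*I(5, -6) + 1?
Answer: 51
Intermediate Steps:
-50*I(5, -6) + 1 = -50*(-6 + 5) + 1 = -50*(-1) + 1 = 50 + 1 = 51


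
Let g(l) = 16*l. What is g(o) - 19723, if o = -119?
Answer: -21627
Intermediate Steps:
g(o) - 19723 = 16*(-119) - 19723 = -1904 - 19723 = -21627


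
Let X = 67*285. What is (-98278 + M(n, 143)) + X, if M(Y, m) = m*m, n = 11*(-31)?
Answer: -58734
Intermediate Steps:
X = 19095
n = -341
M(Y, m) = m²
(-98278 + M(n, 143)) + X = (-98278 + 143²) + 19095 = (-98278 + 20449) + 19095 = -77829 + 19095 = -58734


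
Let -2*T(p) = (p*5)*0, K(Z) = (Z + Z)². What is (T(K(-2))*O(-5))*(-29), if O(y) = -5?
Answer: 0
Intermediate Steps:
K(Z) = 4*Z² (K(Z) = (2*Z)² = 4*Z²)
T(p) = 0 (T(p) = -p*5*0/2 = -5*p*0/2 = -½*0 = 0)
(T(K(-2))*O(-5))*(-29) = (0*(-5))*(-29) = 0*(-29) = 0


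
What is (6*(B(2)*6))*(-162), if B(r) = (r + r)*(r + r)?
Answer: -93312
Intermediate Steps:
B(r) = 4*r**2 (B(r) = (2*r)*(2*r) = 4*r**2)
(6*(B(2)*6))*(-162) = (6*((4*2**2)*6))*(-162) = (6*((4*4)*6))*(-162) = (6*(16*6))*(-162) = (6*96)*(-162) = 576*(-162) = -93312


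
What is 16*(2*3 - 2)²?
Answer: 256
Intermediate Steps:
16*(2*3 - 2)² = 16*(6 - 2)² = 16*4² = 16*16 = 256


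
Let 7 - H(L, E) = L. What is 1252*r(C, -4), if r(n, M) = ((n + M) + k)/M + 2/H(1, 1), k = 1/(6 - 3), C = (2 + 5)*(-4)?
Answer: 10329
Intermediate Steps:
C = -28 (C = 7*(-4) = -28)
H(L, E) = 7 - L
k = ⅓ (k = 1/3 = ⅓ ≈ 0.33333)
r(n, M) = ⅓ + (⅓ + M + n)/M (r(n, M) = ((n + M) + ⅓)/M + 2/(7 - 1*1) = ((M + n) + ⅓)/M + 2/(7 - 1) = (⅓ + M + n)/M + 2/6 = (⅓ + M + n)/M + 2*(⅙) = (⅓ + M + n)/M + ⅓ = ⅓ + (⅓ + M + n)/M)
1252*r(C, -4) = 1252*((⅓)*(1 + 3*(-28) + 4*(-4))/(-4)) = 1252*((⅓)*(-¼)*(1 - 84 - 16)) = 1252*((⅓)*(-¼)*(-99)) = 1252*(33/4) = 10329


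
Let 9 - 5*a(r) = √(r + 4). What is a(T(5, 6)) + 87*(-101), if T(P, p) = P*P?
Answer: -43926/5 - √29/5 ≈ -8786.3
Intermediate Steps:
T(P, p) = P²
a(r) = 9/5 - √(4 + r)/5 (a(r) = 9/5 - √(r + 4)/5 = 9/5 - √(4 + r)/5)
a(T(5, 6)) + 87*(-101) = (9/5 - √(4 + 5²)/5) + 87*(-101) = (9/5 - √(4 + 25)/5) - 8787 = (9/5 - √29/5) - 8787 = -43926/5 - √29/5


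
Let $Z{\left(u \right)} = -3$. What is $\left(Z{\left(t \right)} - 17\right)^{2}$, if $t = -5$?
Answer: $400$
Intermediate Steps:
$\left(Z{\left(t \right)} - 17\right)^{2} = \left(-3 - 17\right)^{2} = \left(-20\right)^{2} = 400$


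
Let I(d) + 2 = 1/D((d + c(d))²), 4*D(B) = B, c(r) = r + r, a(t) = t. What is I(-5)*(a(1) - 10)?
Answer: 446/25 ≈ 17.840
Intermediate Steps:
c(r) = 2*r
D(B) = B/4
I(d) = -2 + 4/(9*d²) (I(d) = -2 + 1/((d + 2*d)²/4) = -2 + 1/((3*d)²/4) = -2 + 1/((9*d²)/4) = -2 + 1/(9*d²/4) = -2 + 4/(9*d²))
I(-5)*(a(1) - 10) = (-2 + (4/9)/(-5)²)*(1 - 10) = (-2 + (4/9)*(1/25))*(-9) = (-2 + 4/225)*(-9) = -446/225*(-9) = 446/25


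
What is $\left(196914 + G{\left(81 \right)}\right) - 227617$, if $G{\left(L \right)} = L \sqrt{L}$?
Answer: $-29974$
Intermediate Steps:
$G{\left(L \right)} = L^{\frac{3}{2}}$
$\left(196914 + G{\left(81 \right)}\right) - 227617 = \left(196914 + 81^{\frac{3}{2}}\right) - 227617 = \left(196914 + 729\right) - 227617 = 197643 - 227617 = -29974$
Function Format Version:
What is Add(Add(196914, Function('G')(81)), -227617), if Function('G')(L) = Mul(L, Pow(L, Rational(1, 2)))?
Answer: -29974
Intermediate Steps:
Function('G')(L) = Pow(L, Rational(3, 2))
Add(Add(196914, Function('G')(81)), -227617) = Add(Add(196914, Pow(81, Rational(3, 2))), -227617) = Add(Add(196914, 729), -227617) = Add(197643, -227617) = -29974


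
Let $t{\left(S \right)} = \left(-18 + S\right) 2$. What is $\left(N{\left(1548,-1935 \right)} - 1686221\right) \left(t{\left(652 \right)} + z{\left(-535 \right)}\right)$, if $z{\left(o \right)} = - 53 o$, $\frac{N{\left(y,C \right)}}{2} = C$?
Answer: $-50065565693$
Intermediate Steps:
$N{\left(y,C \right)} = 2 C$
$t{\left(S \right)} = -36 + 2 S$
$\left(N{\left(1548,-1935 \right)} - 1686221\right) \left(t{\left(652 \right)} + z{\left(-535 \right)}\right) = \left(2 \left(-1935\right) - 1686221\right) \left(\left(-36 + 2 \cdot 652\right) - -28355\right) = \left(-3870 - 1686221\right) \left(\left(-36 + 1304\right) + 28355\right) = - 1690091 \left(1268 + 28355\right) = \left(-1690091\right) 29623 = -50065565693$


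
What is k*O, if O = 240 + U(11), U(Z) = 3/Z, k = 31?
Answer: 81933/11 ≈ 7448.5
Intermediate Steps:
O = 2643/11 (O = 240 + 3/11 = 2643/11 ≈ 240.27)
k*O = 31*(2643/11) = 81933/11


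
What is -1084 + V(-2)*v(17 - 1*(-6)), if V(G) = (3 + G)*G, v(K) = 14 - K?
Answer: -1066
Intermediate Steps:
V(G) = G*(3 + G)
-1084 + V(-2)*v(17 - 1*(-6)) = -1084 + (-2*(3 - 2))*(14 - (17 - 1*(-6))) = -1084 + (-2*1)*(14 - (17 + 6)) = -1084 - 2*(14 - 1*23) = -1084 - 2*(14 - 23) = -1084 - 2*(-9) = -1084 + 18 = -1066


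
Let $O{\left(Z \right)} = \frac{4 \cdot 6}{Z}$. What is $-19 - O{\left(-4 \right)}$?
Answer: $-13$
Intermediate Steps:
$O{\left(Z \right)} = \frac{24}{Z}$
$-19 - O{\left(-4 \right)} = -19 - \frac{24}{-4} = -19 - 24 \left(- \frac{1}{4}\right) = -19 - -6 = -19 + 6 = -13$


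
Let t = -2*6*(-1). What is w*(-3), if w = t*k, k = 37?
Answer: -1332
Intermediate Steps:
t = 12 (t = -12*(-1) = 12)
w = 444 (w = 12*37 = 444)
w*(-3) = 444*(-3) = -1332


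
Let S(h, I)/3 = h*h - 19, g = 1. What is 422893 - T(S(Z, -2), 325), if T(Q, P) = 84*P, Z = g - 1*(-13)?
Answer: 395593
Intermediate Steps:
Z = 14 (Z = 1 - 1*(-13) = 1 + 13 = 14)
S(h, I) = -57 + 3*h**2 (S(h, I) = 3*(h*h - 19) = 3*(h**2 - 19) = 3*(-19 + h**2) = -57 + 3*h**2)
422893 - T(S(Z, -2), 325) = 422893 - 84*325 = 422893 - 1*27300 = 422893 - 27300 = 395593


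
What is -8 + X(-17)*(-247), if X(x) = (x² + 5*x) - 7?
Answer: -48667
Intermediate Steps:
X(x) = -7 + x² + 5*x
-8 + X(-17)*(-247) = -8 + (-7 + (-17)² + 5*(-17))*(-247) = -8 + (-7 + 289 - 85)*(-247) = -8 + 197*(-247) = -8 - 48659 = -48667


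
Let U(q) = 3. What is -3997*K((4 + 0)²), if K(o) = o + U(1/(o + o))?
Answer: -75943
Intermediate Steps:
K(o) = 3 + o (K(o) = o + 3 = 3 + o)
-3997*K((4 + 0)²) = -3997*(3 + (4 + 0)²) = -3997*(3 + 4²) = -3997*(3 + 16) = -3997*19 = -75943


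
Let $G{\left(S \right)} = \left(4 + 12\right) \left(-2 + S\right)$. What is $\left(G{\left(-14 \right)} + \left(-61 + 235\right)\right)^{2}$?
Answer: $6724$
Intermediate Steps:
$G{\left(S \right)} = -32 + 16 S$ ($G{\left(S \right)} = 16 \left(-2 + S\right) = -32 + 16 S$)
$\left(G{\left(-14 \right)} + \left(-61 + 235\right)\right)^{2} = \left(\left(-32 + 16 \left(-14\right)\right) + \left(-61 + 235\right)\right)^{2} = \left(\left(-32 - 224\right) + 174\right)^{2} = \left(-256 + 174\right)^{2} = \left(-82\right)^{2} = 6724$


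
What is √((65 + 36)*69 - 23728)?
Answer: I*√16759 ≈ 129.46*I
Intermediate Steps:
√((65 + 36)*69 - 23728) = √(101*69 - 23728) = √(6969 - 23728) = √(-16759) = I*√16759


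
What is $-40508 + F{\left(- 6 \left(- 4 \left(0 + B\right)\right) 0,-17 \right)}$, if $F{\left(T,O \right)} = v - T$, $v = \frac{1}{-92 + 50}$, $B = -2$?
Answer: $- \frac{1701337}{42} \approx -40508.0$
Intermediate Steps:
$v = - \frac{1}{42}$ ($v = \frac{1}{-42} = - \frac{1}{42} \approx -0.02381$)
$F{\left(T,O \right)} = - \frac{1}{42} - T$
$-40508 + F{\left(- 6 \left(- 4 \left(0 + B\right)\right) 0,-17 \right)} = -40508 - \left(\frac{1}{42} + - 6 \left(- 4 \left(0 - 2\right)\right) 0\right) = -40508 - \left(\frac{1}{42} + - 6 \left(\left(-4\right) \left(-2\right)\right) 0\right) = -40508 - \left(\frac{1}{42} + \left(-6\right) 8 \cdot 0\right) = -40508 - \left(\frac{1}{42} - 0\right) = -40508 - \frac{1}{42} = - \frac{1701337}{42}$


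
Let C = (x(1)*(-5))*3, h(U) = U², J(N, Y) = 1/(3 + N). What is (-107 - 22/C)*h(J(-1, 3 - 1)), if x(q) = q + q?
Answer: -797/30 ≈ -26.567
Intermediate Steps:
x(q) = 2*q
C = -30 (C = ((2*1)*(-5))*3 = (2*(-5))*3 = -10*3 = -30)
(-107 - 22/C)*h(J(-1, 3 - 1)) = (-107 - 22/(-30))*(1/(3 - 1))² = (-107 - 22*(-1/30))*(1/2)² = (-107 + 11/15)*(½)² = -1594/15*¼ = -797/30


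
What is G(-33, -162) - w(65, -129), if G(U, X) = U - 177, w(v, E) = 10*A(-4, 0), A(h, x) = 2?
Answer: -230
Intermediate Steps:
w(v, E) = 20 (w(v, E) = 10*2 = 20)
G(U, X) = -177 + U
G(-33, -162) - w(65, -129) = (-177 - 33) - 1*20 = -210 - 20 = -230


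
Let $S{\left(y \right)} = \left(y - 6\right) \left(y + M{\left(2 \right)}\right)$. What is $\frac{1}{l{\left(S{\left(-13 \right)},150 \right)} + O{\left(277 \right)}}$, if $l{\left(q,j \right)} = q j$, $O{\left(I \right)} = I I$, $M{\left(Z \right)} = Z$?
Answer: $\frac{1}{108079} \approx 9.2525 \cdot 10^{-6}$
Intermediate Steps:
$S{\left(y \right)} = \left(-6 + y\right) \left(2 + y\right)$ ($S{\left(y \right)} = \left(y - 6\right) \left(y + 2\right) = \left(-6 + y\right) \left(2 + y\right)$)
$O{\left(I \right)} = I^{2}$
$l{\left(q,j \right)} = j q$
$\frac{1}{l{\left(S{\left(-13 \right)},150 \right)} + O{\left(277 \right)}} = \frac{1}{150 \left(-12 + \left(-13\right)^{2} - -52\right) + 277^{2}} = \frac{1}{150 \left(-12 + 169 + 52\right) + 76729} = \frac{1}{150 \cdot 209 + 76729} = \frac{1}{31350 + 76729} = \frac{1}{108079}$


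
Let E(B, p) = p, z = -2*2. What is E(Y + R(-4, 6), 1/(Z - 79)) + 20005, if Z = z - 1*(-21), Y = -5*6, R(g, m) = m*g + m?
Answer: 1240309/62 ≈ 20005.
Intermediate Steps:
z = -4
R(g, m) = m + g*m (R(g, m) = g*m + m = m + g*m)
Y = -30
Z = 17 (Z = -4 - 1*(-21) = -4 + 21 = 17)
E(Y + R(-4, 6), 1/(Z - 79)) + 20005 = 1/(17 - 79) + 20005 = 1/(-62) + 20005 = -1/62 + 20005 = 1240309/62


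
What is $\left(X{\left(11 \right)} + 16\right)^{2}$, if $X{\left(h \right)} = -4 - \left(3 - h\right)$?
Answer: $400$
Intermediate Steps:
$X{\left(h \right)} = -7 + h$ ($X{\left(h \right)} = -4 + \left(-3 + h\right) = -7 + h$)
$\left(X{\left(11 \right)} + 16\right)^{2} = \left(\left(-7 + 11\right) + 16\right)^{2} = \left(4 + 16\right)^{2} = 20^{2} = 400$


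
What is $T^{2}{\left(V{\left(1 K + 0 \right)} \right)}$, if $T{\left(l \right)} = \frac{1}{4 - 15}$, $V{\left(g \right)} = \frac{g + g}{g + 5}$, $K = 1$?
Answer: $\frac{1}{121} \approx 0.0082645$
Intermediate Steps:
$V{\left(g \right)} = \frac{2 g}{5 + g}$
$T{\left(l \right)} = - \frac{1}{11}$ ($T{\left(l \right)} = \frac{1}{-11} = - \frac{1}{11}$)
$T^{2}{\left(V{\left(1 K + 0 \right)} \right)} = \left(- \frac{1}{11}\right)^{2} = \frac{1}{121}$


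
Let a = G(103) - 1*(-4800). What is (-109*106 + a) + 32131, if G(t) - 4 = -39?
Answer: 25342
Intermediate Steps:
G(t) = -35 (G(t) = 4 - 39 = -35)
a = 4765 (a = -35 - 1*(-4800) = -35 + 4800 = 4765)
(-109*106 + a) + 32131 = (-109*106 + 4765) + 32131 = (-11554 + 4765) + 32131 = -6789 + 32131 = 25342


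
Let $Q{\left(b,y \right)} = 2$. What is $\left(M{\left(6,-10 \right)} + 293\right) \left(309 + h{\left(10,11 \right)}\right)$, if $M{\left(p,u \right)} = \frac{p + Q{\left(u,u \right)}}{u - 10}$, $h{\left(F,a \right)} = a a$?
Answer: $125818$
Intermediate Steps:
$h{\left(F,a \right)} = a^{2}$
$M{\left(p,u \right)} = \frac{2 + p}{-10 + u}$ ($M{\left(p,u \right)} = \frac{p + 2}{u - 10} = \frac{2 + p}{-10 + u}$)
$\left(M{\left(6,-10 \right)} + 293\right) \left(309 + h{\left(10,11 \right)}\right) = \left(\frac{2 + 6}{-10 - 10} + 293\right) \left(309 + 11^{2}\right) = \left(\frac{1}{-20} \cdot 8 + 293\right) \left(309 + 121\right) = \left(\left(- \frac{1}{20}\right) 8 + 293\right) 430 = \left(- \frac{2}{5} + 293\right) 430 = \frac{1463}{5} \cdot 430 = 125818$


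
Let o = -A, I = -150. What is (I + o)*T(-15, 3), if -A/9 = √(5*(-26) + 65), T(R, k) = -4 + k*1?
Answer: 150 - 9*I*√65 ≈ 150.0 - 72.56*I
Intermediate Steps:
T(R, k) = -4 + k
A = -9*I*√65 (A = -9*√(5*(-26) + 65) = -9*√(-130 + 65) = -9*I*√65 ≈ -72.56*I)
o = 9*I*√65 (o = -(-9)*I*√65 = 9*I*√65 ≈ 72.56*I)
(I + o)*T(-15, 3) = (-150 + 9*I*√65)*(-4 + 3) = (-150 + 9*I*√65)*(-1) = 150 - 9*I*√65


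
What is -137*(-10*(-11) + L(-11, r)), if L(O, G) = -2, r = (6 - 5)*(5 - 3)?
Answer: -14796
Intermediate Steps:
r = 2 (r = 1*2 = 2)
-137*(-10*(-11) + L(-11, r)) = -137*(-10*(-11) - 2) = -137*(110 - 2) = -137*108 = -14796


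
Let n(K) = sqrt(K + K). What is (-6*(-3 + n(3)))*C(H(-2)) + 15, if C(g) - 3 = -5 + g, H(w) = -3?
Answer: -75 + 30*sqrt(6) ≈ -1.5153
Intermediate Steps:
C(g) = -2 + g (C(g) = 3 + (-5 + g) = -2 + g)
n(K) = sqrt(2)*sqrt(K) (n(K) = sqrt(2*K) = sqrt(2)*sqrt(K))
(-6*(-3 + n(3)))*C(H(-2)) + 15 = (-6*(-3 + sqrt(2)*sqrt(3)))*(-2 - 3) + 15 = -6*(-3 + sqrt(6))*(-5) + 15 = (18 - 6*sqrt(6))*(-5) + 15 = (-90 + 30*sqrt(6)) + 15 = -75 + 30*sqrt(6)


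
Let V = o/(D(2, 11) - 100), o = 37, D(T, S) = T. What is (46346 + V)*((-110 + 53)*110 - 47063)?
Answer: -34604515149/14 ≈ -2.4718e+9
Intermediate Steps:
V = -37/98 (V = 37/(2 - 100) = 37/(-98) = 37*(-1/98) = -37/98 ≈ -0.37755)
(46346 + V)*((-110 + 53)*110 - 47063) = (46346 - 37/98)*((-110 + 53)*110 - 47063) = 4541871*(-57*110 - 47063)/98 = 4541871*(-6270 - 47063)/98 = (4541871/98)*(-53333) = -34604515149/14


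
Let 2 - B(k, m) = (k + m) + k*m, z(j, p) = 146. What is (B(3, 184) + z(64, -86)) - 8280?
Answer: -8871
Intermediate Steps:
B(k, m) = 2 - k - m - k*m (B(k, m) = 2 - ((k + m) + k*m) = 2 - (k + m + k*m) = 2 + (-k - m - k*m) = 2 - k - m - k*m)
(B(3, 184) + z(64, -86)) - 8280 = ((2 - 1*3 - 1*184 - 1*3*184) + 146) - 8280 = ((2 - 3 - 184 - 552) + 146) - 8280 = (-737 + 146) - 8280 = -591 - 8280 = -8871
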